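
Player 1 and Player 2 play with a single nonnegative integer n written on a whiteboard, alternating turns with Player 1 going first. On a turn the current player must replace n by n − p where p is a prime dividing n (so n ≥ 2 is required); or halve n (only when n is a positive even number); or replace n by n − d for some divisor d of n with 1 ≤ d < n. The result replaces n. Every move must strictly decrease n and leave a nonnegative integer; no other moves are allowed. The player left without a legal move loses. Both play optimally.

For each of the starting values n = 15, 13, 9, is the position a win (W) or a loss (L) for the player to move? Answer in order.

15: W, 13: W, 9: L

Compute win/loss labels from the base case upward. A position with no move is L. Any other position is W if it can reach an L in one move, else L.
n=0: no move → L
n=1: no move → L
n=2: reaches L-position 0 → W
n=3: reaches L-position 0 → W
n=4: only reaches 2(W), 3(W), all W → L
n=5: reaches L-position 0 → W
n=6: reaches L-position 4 → W
n=7: reaches L-position 0 → W
n=8: reaches L-position 4 → W
n=9: only reaches 6(W), 8(W), all W → L
n=10: reaches L-position 9 → W
n=11: reaches L-position 0 → W
n=12: reaches L-position 9 → W
n=13: reaches L-position 0 → W
n=14: only reaches 7(W), 12(W), 13(W), all W → L
n=15: reaches L-position 14 → W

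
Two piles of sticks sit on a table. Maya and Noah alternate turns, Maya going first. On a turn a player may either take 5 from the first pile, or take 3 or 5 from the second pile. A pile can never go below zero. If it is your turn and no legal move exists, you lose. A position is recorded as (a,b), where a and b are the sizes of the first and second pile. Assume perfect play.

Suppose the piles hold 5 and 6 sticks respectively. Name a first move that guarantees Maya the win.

Move to (5,3).

Compute win/loss labels from the base case upward. A position with no move is L. Any other position is W if it can reach an L in one move, else L.
No move ever increases a pile, so every position that can arise here has a ≤ 5 and b ≤ 6; it is enough to label the cells with 0 ≤ a ≤ 5 and 0 ≤ b ≤ 6.
Every move lowers a or b (never raises either), so fill the grid row by row in increasing a, and left to right within a row: each cell's successors are then already labelled.
      b=0  b=1  b=2  b=3  b=4  b=5  b=6
a=0:    L    L    L    W    W    W    W
a=1:    L    L    L    W    W    W    W
a=2:    L    L    L    W    W    W    W
a=3:    L    L    L    W    W    W    W
a=4:    L    L    L    W    W    W    W
a=5:    W    W    W    L    L    L    W
Cells with no legal move (terminal, hence L): (0,0), (0,1), (0,2), (1,0), (1,1), (1,2), (2,0), (2,1), (2,2), (3,0), (3,1), (3,2), (4,0), (4,1), (4,2).
The remaining L cells, each justified by listing all of its moves:
(5,3): →(0,3)(W), (5,0)(W) — all W, so L
(5,4): →(0,4)(W), (5,1)(W) — all W, so L
(5,5): →(0,5)(W), (5,2)(W), (5,0)(W) — all W, so L
Every other cell has at least one move into one of the L cells above, so it is W.
From (5,6), the L positions reachable in one move are: (5,3).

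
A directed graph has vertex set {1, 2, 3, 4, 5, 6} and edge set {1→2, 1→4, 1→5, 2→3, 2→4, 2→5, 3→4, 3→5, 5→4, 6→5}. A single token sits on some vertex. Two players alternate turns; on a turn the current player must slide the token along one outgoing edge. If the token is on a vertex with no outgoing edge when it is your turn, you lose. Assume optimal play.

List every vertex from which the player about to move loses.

4, 6

Build the W/L table. Terminal = L. A non-terminal position is W if it has a move to some L; otherwise it is L.
Every edge goes from a vertex to one that appears earlier in the order 4, 5, 3, 2, 6, 1, so processing vertices in that order labels each vertex after all of its successors.
4: no outgoing edge → L
5: can move to 4, which is L ⇒ W
3: can move to 4, which is L ⇒ W
2: can move to 4, which is L ⇒ W
6: the only move is to 5(W), a W ⇒ L
1: can move to 4, which is L ⇒ W
Reading off the rows marked L gives the requested list; there are 2 such vertices.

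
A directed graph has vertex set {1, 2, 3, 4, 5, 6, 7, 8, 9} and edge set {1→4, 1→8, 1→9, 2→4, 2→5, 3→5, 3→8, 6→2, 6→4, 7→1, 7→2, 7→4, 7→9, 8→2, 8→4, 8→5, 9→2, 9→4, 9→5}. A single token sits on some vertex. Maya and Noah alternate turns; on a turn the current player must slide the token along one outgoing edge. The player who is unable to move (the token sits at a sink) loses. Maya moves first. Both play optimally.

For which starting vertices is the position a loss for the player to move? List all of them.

Positions with no move are L. A position that does have a move is losing for the player to move precisely when every available move leads to a winning position for the opponent. Fill in the labels:
Every edge goes from a vertex to one that appears earlier in the order 4, 5, 2, 9, 8, 1, 6, 3, 7, so processing vertices in that order labels each vertex after all of its successors.
4: no outgoing edge → L
5: no outgoing edge → L
2: W (go to 5, an L position)
9: W (go to 5, an L position)
8: W (go to 5, an L position)
1: W (go to 4, an L position)
6: W (go to 4, an L position)
3: W (go to 5, an L position)
7: W (go to 4, an L position)
The losing starting vertices are exactly the entries labelled L in this table (2 of them).

4, 5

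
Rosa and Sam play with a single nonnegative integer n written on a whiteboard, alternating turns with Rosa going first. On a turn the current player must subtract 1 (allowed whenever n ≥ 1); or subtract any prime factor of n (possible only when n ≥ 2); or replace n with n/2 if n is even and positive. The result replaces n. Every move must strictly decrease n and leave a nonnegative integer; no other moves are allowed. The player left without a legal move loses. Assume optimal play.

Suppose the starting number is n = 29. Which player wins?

Build the W/L table. Terminal = L. A non-terminal position is W if it has a move to some L; otherwise it is L.
n=0: no move → L
n=1: can move to 0, which is L ⇒ W
n=2: can move to 0, which is L ⇒ W
n=3: can move to 0, which is L ⇒ W
n=4: moves to 2(W), 3(W); every one is W ⇒ L
n=5: can move to 0, which is L ⇒ W
n=6: can move to 4, which is L ⇒ W
n=7: can move to 0, which is L ⇒ W
n=8: can move to 4, which is L ⇒ W
n=9: moves to 6(W), 8(W); every one is W ⇒ L
n=10: can move to 9, which is L ⇒ W
n=11: can move to 0, which is L ⇒ W
n=12: can move to 9, which is L ⇒ W
n=13: can move to 0, which is L ⇒ W
n=14: moves to 7(W), 12(W), 13(W); every one is W ⇒ L
n=15: can move to 14, which is L ⇒ W
n=16: can move to 14, which is L ⇒ W
n=17: can move to 0, which is L ⇒ W
n=18: can move to 9, which is L ⇒ W
n=19: can move to 0, which is L ⇒ W
n=20: moves to 10(W), 15(W), 18(W), 19(W); every one is W ⇒ L
n=21: can move to 14, which is L ⇒ W
n=22: can move to 20, which is L ⇒ W
n=23: can move to 0, which is L ⇒ W
n=24: moves to 12(W), 21(W), 22(W), 23(W); every one is W ⇒ L
n=25: can move to 20, which is L ⇒ W
n=26: can move to 24, which is L ⇒ W
n=27: can move to 24, which is L ⇒ W
n=28: can move to 14, which is L ⇒ W
n=29: can move to 0, which is L ⇒ W
From 29 Rosa can move to 0, reaching an L position.

Rosa wins.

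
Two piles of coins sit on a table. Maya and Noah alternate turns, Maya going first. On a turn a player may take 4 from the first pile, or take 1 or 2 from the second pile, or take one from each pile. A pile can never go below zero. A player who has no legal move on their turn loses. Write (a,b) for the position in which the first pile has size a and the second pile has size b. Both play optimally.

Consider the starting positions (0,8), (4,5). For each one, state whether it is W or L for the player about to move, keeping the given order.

(0,8): W, (4,5): L

Build the W/L table. Terminal = L. A non-terminal position is W if it has a move to some L; otherwise it is L.
No move ever increases a pile, so every position that can arise here has a ≤ 4 and b ≤ 8; it is enough to label the cells with 0 ≤ a ≤ 4 and 0 ≤ b ≤ 8.
Every move lowers a or b (never raises either), so fill the grid row by row in increasing a, and left to right within a row: each cell's successors are then already labelled.
      b=0  b=1  b=2  b=3  b=4  b=5  b=6  b=7  b=8
a=0:    L    W    W    L    W    W    L    W    W
a=1:    L    W    W    L    W    W    L    W    W
a=2:    L    W    W    L    W    W    L    W    W
a=3:    L    W    W    L    W    W    L    W    W
a=4:    W    W    L    W    W    L    W    W    L
Cells with no legal move (terminal, hence L): (0,0), (1,0), (2,0), (3,0).
The remaining L cells, each justified by listing all of its moves:
(0,3): →(0,2)(W), (0,1)(W) — all W, so L
(0,6): →(0,5)(W), (0,4)(W) — all W, so L
(1,3): →(1,2)(W), (1,1)(W), (0,2)(W) — all W, so L
(1,6): →(1,5)(W), (1,4)(W), (0,5)(W) — all W, so L
(2,3): →(2,2)(W), (2,1)(W), (1,2)(W) — all W, so L
(2,6): →(2,5)(W), (2,4)(W), (1,5)(W) — all W, so L
(3,3): →(3,2)(W), (3,1)(W), (2,2)(W) — all W, so L
(3,6): →(3,5)(W), (3,4)(W), (2,5)(W) — all W, so L
(4,2): →(0,2)(W), (4,1)(W), (4,0)(W), (3,1)(W) — all W, so L
(4,5): →(0,5)(W), (4,4)(W), (4,3)(W), (3,4)(W) — all W, so L
(4,8): →(0,8)(W), (4,7)(W), (4,6)(W), (3,7)(W) — all W, so L
Every other cell has at least one move into one of the L cells above, so it is W.
(0,8): the move to (0,6) reaches an L cell, so W
(4,5): one of the L cells justified above, so L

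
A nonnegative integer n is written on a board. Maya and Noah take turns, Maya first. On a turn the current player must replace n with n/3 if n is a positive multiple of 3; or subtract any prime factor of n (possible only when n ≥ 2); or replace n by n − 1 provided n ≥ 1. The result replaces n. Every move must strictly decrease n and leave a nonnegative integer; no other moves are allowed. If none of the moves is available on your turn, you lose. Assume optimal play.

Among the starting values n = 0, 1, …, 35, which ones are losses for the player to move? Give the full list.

0, 4, 8, 14, 18, 22, 25, 27, 32, 35

Use the standard recursion: the mover loses at a terminal position; elsewhere, the mover wins exactly when some move hands the opponent an L position.
n=0: no move → L
n=1: can move to 0, which is L ⇒ W
n=2: can move to 0, which is L ⇒ W
n=3: can move to 0, which is L ⇒ W
n=4: moves to 2(W), 3(W); every one is W ⇒ L
n=5: can move to 0, which is L ⇒ W
n=6: can move to 4, which is L ⇒ W
n=7: can move to 0, which is L ⇒ W
n=8: moves to 6(W), 7(W); every one is W ⇒ L
n=9: can move to 8, which is L ⇒ W
n=10: can move to 8, which is L ⇒ W
n=11: can move to 0, which is L ⇒ W
n=12: can move to 4, which is L ⇒ W
n=13: can move to 0, which is L ⇒ W
n=14: moves to 7(W), 12(W), 13(W); every one is W ⇒ L
n=15: can move to 14, which is L ⇒ W
n=16: can move to 14, which is L ⇒ W
n=17: can move to 0, which is L ⇒ W
n=18: moves to 6(W), 15(W), 16(W), 17(W); every one is W ⇒ L
n=19: can move to 0, which is L ⇒ W
n=20: can move to 18, which is L ⇒ W
n=21: can move to 14, which is L ⇒ W
n=22: moves to 11(W), 20(W), 21(W); every one is W ⇒ L
n=23: can move to 0, which is L ⇒ W
n=24: can move to 8, which is L ⇒ W
n=25: moves to 20(W), 24(W); every one is W ⇒ L
n=26: can move to 25, which is L ⇒ W
n=27: moves to 9(W), 24(W), 26(W); every one is W ⇒ L
n=28: can move to 27, which is L ⇒ W
n=29: can move to 0, which is L ⇒ W
n=30: can move to 25, which is L ⇒ W
n=31: can move to 0, which is L ⇒ W
n=32: moves to 30(W), 31(W); every one is W ⇒ L
n=33: can move to 22, which is L ⇒ W
n=34: can move to 32, which is L ⇒ W
n=35: moves to 28(W), 30(W), 34(W); every one is W ⇒ L
The losing starting values of n are exactly the entries labelled L in this table (10 of them).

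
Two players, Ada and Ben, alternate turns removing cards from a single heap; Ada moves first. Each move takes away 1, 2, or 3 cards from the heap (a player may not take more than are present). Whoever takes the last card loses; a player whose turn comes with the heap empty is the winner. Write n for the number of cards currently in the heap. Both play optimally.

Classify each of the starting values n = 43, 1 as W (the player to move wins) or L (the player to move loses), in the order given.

Positions with no move are W. A position that does have a move is losing for the player to move precisely when every available move leads to a winning position for the opponent. Fill in the labels:
n=0: no move; the opponent has just taken the last card and therefore loses → W
n=1: →0(W) only, which is W, so L
n=2: →1(L), so W
n=3: →1(L), so W
n=4: →1(L), so W
n=5: →4(W), 3(W), 2(W) — all W, so L
n=6: →5(L), so W
n=7: →5(L), so W
n=8: →5(L), so W
n=9: →8(W), 7(W), 6(W) — all W, so L
n=10: →9(L), so W
n=11: →9(L), so W
n=12: →9(L), so W
n=13: →12(W), 11(W), 10(W) — all W, so L
n=14: →13(L), so W
n=15: →13(L), so W
n=16: →13(L), so W
n=17: →16(W), 15(W), 14(W) — all W, so L
n=18: →17(L), so W
n=19: →17(L), so W
n=20: →17(L), so W
n=21: →20(W), 19(W), 18(W) — all W, so L
n=22: →21(L), so W
n=23: →21(L), so W
n=24: →21(L), so W
n=25: →24(W), 23(W), 22(W) — all W, so L
n=26: →25(L), so W
n=27: →25(L), so W
n=28: →25(L), so W
n=29: →28(W), 27(W), 26(W) — all W, so L
n=30: →29(L), so W
n=31: →29(L), so W
n=32: →29(L), so W
n=33: →32(W), 31(W), 30(W) — all W, so L
n=34: →33(L), so W
n=35: →33(L), so W
n=36: →33(L), so W
n=37: →36(W), 35(W), 34(W) — all W, so L
n=38: →37(L), so W
n=39: →37(L), so W
n=40: →37(L), so W
n=41: →40(W), 39(W), 38(W) — all W, so L
n=42: →41(L), so W
n=43: →41(L), so W

43: W, 1: L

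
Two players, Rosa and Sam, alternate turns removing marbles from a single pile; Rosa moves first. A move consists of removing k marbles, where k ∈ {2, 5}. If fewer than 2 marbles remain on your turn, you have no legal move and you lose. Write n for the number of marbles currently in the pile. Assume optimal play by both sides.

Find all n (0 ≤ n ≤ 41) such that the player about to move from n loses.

0, 1, 4, 7, 8, 11, 14, 15, 18, 21, 22, 25, 28, 29, 32, 35, 36, 39

Positions with no move are L. A position that does have a move is losing for the player to move precisely when every available move leads to a winning position for the opponent. Fill in the labels:
n=0: no move → L
n=1: no move → L
n=2: can move to 0, which is L ⇒ W
n=3: can move to 1, which is L ⇒ W
n=4: the only move is to 2(W), a W ⇒ L
n=5: can move to 0, which is L ⇒ W
n=6: can move to 4, which is L ⇒ W
n=7: moves to 5(W), 2(W); every one is W ⇒ L
n=8: moves to 6(W), 3(W); every one is W ⇒ L
n=9: can move to 7, which is L ⇒ W
n=10: can move to 8, which is L ⇒ W
n=11: moves to 9(W), 6(W); every one is W ⇒ L
n=12: can move to 7, which is L ⇒ W
n=13: can move to 11, which is L ⇒ W
n=14: moves to 12(W), 9(W); every one is W ⇒ L
n=15: moves to 13(W), 10(W); every one is W ⇒ L
n=16: can move to 14, which is L ⇒ W
n=17: can move to 15, which is L ⇒ W
n=18: moves to 16(W), 13(W); every one is W ⇒ L
n=19: can move to 14, which is L ⇒ W
n=20: can move to 18, which is L ⇒ W
n=21: moves to 19(W), 16(W); every one is W ⇒ L
n=22: moves to 20(W), 17(W); every one is W ⇒ L
n=23: can move to 21, which is L ⇒ W
n=24: can move to 22, which is L ⇒ W
n=25: moves to 23(W), 20(W); every one is W ⇒ L
n=26: can move to 21, which is L ⇒ W
n=27: can move to 25, which is L ⇒ W
n=28: moves to 26(W), 23(W); every one is W ⇒ L
n=29: moves to 27(W), 24(W); every one is W ⇒ L
n=30: can move to 28, which is L ⇒ W
n=31: can move to 29, which is L ⇒ W
n=32: moves to 30(W), 27(W); every one is W ⇒ L
n=33: can move to 28, which is L ⇒ W
n=34: can move to 32, which is L ⇒ W
n=35: moves to 33(W), 30(W); every one is W ⇒ L
n=36: moves to 34(W), 31(W); every one is W ⇒ L
n=37: can move to 35, which is L ⇒ W
n=38: can move to 36, which is L ⇒ W
n=39: moves to 37(W), 34(W); every one is W ⇒ L
n=40: can move to 35, which is L ⇒ W
n=41: can move to 39, which is L ⇒ W
Reading off the rows marked L gives the requested list; there are 18 such values of n.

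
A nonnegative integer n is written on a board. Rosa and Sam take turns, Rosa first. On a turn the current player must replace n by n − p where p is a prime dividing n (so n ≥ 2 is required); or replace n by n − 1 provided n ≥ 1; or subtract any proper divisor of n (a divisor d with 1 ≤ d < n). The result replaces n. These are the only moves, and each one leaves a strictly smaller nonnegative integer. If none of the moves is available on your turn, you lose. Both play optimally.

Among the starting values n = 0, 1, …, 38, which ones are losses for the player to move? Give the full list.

0, 4, 9, 14, 20, 26, 32, 35, 38

Classify positions by backward induction: terminal positions (no move available) are L. From any other position, the mover wins iff some move reaches an L.
n=0: no move → L
n=1: W (go to 0, an L position)
n=2: W (go to 0, an L position)
n=3: W (go to 0, an L position)
n=4: L (options 2(W), 3(W) are all W)
n=5: W (go to 0, an L position)
n=6: W (go to 4, an L position)
n=7: W (go to 0, an L position)
n=8: W (go to 4, an L position)
n=9: L (options 6(W), 8(W) are all W)
n=10: W (go to 9, an L position)
n=11: W (go to 0, an L position)
n=12: W (go to 9, an L position)
n=13: W (go to 0, an L position)
n=14: L (options 7(W), 12(W), 13(W) are all W)
n=15: W (go to 14, an L position)
n=16: W (go to 14, an L position)
n=17: W (go to 0, an L position)
n=18: W (go to 9, an L position)
n=19: W (go to 0, an L position)
n=20: L (options 10(W), 15(W), 16(W), 18(W), 19(W) are all W)
n=21: W (go to 14, an L position)
n=22: W (go to 20, an L position)
n=23: W (go to 0, an L position)
n=24: W (go to 20, an L position)
n=25: W (go to 20, an L position)
n=26: L (options 13(W), 24(W), 25(W) are all W)
n=27: W (go to 26, an L position)
n=28: W (go to 14, an L position)
n=29: W (go to 0, an L position)
n=30: W (go to 20, an L position)
n=31: W (go to 0, an L position)
n=32: L (options 16(W), 24(W), 28(W), 30(W), 31(W) are all W)
n=33: W (go to 32, an L position)
n=34: W (go to 32, an L position)
n=35: L (options 28(W), 30(W), 34(W) are all W)
n=36: W (go to 32, an L position)
n=37: W (go to 0, an L position)
n=38: L (options 19(W), 36(W), 37(W) are all W)
Reading off the rows marked L gives the requested list; there are 9 such values of n.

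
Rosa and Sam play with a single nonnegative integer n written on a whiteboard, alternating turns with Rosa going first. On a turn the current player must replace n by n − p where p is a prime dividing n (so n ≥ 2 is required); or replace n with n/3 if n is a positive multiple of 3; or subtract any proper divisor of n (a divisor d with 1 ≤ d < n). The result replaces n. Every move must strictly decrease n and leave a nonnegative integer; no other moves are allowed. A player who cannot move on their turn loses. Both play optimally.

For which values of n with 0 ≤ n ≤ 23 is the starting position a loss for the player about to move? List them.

0, 1, 4, 9, 14, 20

Use the standard recursion: the mover loses at a terminal position; elsewhere, the mover wins exactly when some move hands the opponent an L position.
n=0: no move → L
n=1: no move → L
n=2: can move to 0, which is L ⇒ W
n=3: can move to 0, which is L ⇒ W
n=4: moves to 2(W), 3(W); every one is W ⇒ L
n=5: can move to 0, which is L ⇒ W
n=6: can move to 4, which is L ⇒ W
n=7: can move to 0, which is L ⇒ W
n=8: can move to 4, which is L ⇒ W
n=9: moves to 3(W), 6(W), 8(W); every one is W ⇒ L
n=10: can move to 9, which is L ⇒ W
n=11: can move to 0, which is L ⇒ W
n=12: can move to 4, which is L ⇒ W
n=13: can move to 0, which is L ⇒ W
n=14: moves to 7(W), 12(W), 13(W); every one is W ⇒ L
n=15: can move to 14, which is L ⇒ W
n=16: can move to 14, which is L ⇒ W
n=17: can move to 0, which is L ⇒ W
n=18: can move to 9, which is L ⇒ W
n=19: can move to 0, which is L ⇒ W
n=20: moves to 10(W), 15(W), 16(W), 18(W), 19(W); every one is W ⇒ L
n=21: can move to 14, which is L ⇒ W
n=22: can move to 20, which is L ⇒ W
n=23: can move to 0, which is L ⇒ W
Reading off the rows marked L gives the requested list; there are 6 such values of n.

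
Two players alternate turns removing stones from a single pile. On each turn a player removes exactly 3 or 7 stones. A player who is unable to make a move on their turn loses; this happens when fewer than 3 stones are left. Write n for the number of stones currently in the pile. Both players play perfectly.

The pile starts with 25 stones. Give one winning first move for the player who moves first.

Work bottom-up. With no move the player to move loses. Otherwise the position is W if at least one move leads to an L position for the opponent, and L if every move leads to a W.
n=0: no move → L
n=1: no move → L
n=2: no move → L
n=3: can move to 0, which is L ⇒ W
n=4: can move to 1, which is L ⇒ W
n=5: can move to 2, which is L ⇒ W
n=6: the only move is to 3(W), a W ⇒ L
n=7: can move to 0, which is L ⇒ W
n=8: can move to 1, which is L ⇒ W
n=9: can move to 6, which is L ⇒ W
n=10: moves to 7(W), 3(W); every one is W ⇒ L
n=11: moves to 8(W), 4(W); every one is W ⇒ L
n=12: moves to 9(W), 5(W); every one is W ⇒ L
n=13: can move to 10, which is L ⇒ W
n=14: can move to 11, which is L ⇒ W
n=15: can move to 12, which is L ⇒ W
n=16: moves to 13(W), 9(W); every one is W ⇒ L
n=17: can move to 10, which is L ⇒ W
n=18: can move to 11, which is L ⇒ W
n=19: can move to 16, which is L ⇒ W
n=20: moves to 17(W), 13(W); every one is W ⇒ L
n=21: moves to 18(W), 14(W); every one is W ⇒ L
n=22: moves to 19(W), 15(W); every one is W ⇒ L
n=23: can move to 20, which is L ⇒ W
n=24: can move to 21, which is L ⇒ W
n=25: can move to 22, which is L ⇒ W
From 25, the L positions reachable in one move are: 22.

Remove 3, leaving 22.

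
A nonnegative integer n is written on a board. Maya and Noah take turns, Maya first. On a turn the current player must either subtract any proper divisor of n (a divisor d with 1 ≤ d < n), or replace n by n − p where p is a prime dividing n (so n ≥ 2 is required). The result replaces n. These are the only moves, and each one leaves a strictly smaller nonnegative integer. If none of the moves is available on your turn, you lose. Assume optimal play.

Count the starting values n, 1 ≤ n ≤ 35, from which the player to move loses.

Classify positions by backward induction: terminal positions (no move available) are L. From any other position, the mover wins iff some move reaches an L.
n=0: no move → L
n=1: no move → L
n=2: reaches L-position 0 → W
n=3: reaches L-position 0 → W
n=4: only reaches 2(W), 3(W), all W → L
n=5: reaches L-position 0 → W
n=6: reaches L-position 4 → W
n=7: reaches L-position 0 → W
n=8: reaches L-position 4 → W
n=9: only reaches 6(W), 8(W), all W → L
n=10: reaches L-position 9 → W
n=11: reaches L-position 0 → W
n=12: reaches L-position 9 → W
n=13: reaches L-position 0 → W
n=14: only reaches 7(W), 12(W), 13(W), all W → L
n=15: reaches L-position 14 → W
n=16: reaches L-position 14 → W
n=17: reaches L-position 0 → W
n=18: reaches L-position 9 → W
n=19: reaches L-position 0 → W
n=20: only reaches 10(W), 15(W), 16(W), 18(W), 19(W), all W → L
n=21: reaches L-position 14 → W
n=22: reaches L-position 20 → W
n=23: reaches L-position 0 → W
n=24: reaches L-position 20 → W
n=25: reaches L-position 20 → W
n=26: only reaches 13(W), 24(W), 25(W), all W → L
n=27: reaches L-position 26 → W
n=28: reaches L-position 14 → W
n=29: reaches L-position 0 → W
n=30: reaches L-position 20 → W
n=31: reaches L-position 0 → W
n=32: only reaches 16(W), 24(W), 28(W), 30(W), 31(W), all W → L
n=33: reaches L-position 32 → W
n=34: reaches L-position 32 → W
n=35: only reaches 28(W), 30(W), 34(W), all W → L
L entries with 1 ≤ n ≤ 35 (n=0 is outside the asked range and is not counted): n = 1, 4, 9, 14, 20, 26, 32, 35; that makes 8.

8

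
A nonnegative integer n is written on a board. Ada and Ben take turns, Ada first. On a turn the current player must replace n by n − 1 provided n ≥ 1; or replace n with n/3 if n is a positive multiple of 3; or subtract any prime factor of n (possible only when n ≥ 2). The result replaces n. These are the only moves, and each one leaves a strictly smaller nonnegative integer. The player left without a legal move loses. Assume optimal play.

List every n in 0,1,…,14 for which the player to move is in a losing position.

Positions with no move are L. A position that does have a move is losing for the player to move precisely when every available move leads to a winning position for the opponent. Fill in the labels:
n=0: no move → L
n=1: can move to 0, which is L ⇒ W
n=2: can move to 0, which is L ⇒ W
n=3: can move to 0, which is L ⇒ W
n=4: moves to 2(W), 3(W); every one is W ⇒ L
n=5: can move to 0, which is L ⇒ W
n=6: can move to 4, which is L ⇒ W
n=7: can move to 0, which is L ⇒ W
n=8: moves to 6(W), 7(W); every one is W ⇒ L
n=9: can move to 8, which is L ⇒ W
n=10: can move to 8, which is L ⇒ W
n=11: can move to 0, which is L ⇒ W
n=12: can move to 4, which is L ⇒ W
n=13: can move to 0, which is L ⇒ W
n=14: moves to 7(W), 12(W), 13(W); every one is W ⇒ L
Reading off the rows marked L gives the requested list; there are 4 such values of n.

0, 4, 8, 14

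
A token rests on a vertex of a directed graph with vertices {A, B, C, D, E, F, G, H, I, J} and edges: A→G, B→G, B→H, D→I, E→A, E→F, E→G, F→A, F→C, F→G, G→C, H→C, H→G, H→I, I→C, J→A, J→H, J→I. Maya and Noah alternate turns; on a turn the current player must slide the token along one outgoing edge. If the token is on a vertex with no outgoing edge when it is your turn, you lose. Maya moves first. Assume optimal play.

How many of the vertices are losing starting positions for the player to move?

4

Label each position W (a win for the player to move) or L (a loss). A position with no legal move is L; any other position is W exactly when some move reaches an L, and L when every move reaches a W.
Every edge goes from a vertex to one that appears earlier in the order C, I, G, H, B, A, J, F, D, E, so processing vertices in that order labels each vertex after all of its successors.
C: no outgoing edge → L
I: W (go to C, an L position)
G: W (go to C, an L position)
H: W (go to C, an L position)
B: L (options H(W), G(W) are all W)
A: L (sole option G(W) is W)
J: W (go to A, an L position)
F: W (go to A, an L position)
D: L (sole option I(W) is W)
E: W (go to A, an L position)
The L vertices are A, B, C, D; that is 4 in all.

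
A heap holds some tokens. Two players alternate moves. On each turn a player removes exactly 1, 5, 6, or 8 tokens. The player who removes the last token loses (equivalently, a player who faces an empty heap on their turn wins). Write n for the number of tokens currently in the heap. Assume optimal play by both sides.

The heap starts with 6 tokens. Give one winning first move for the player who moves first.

Positions with no move are W. A position that does have a move is losing for the player to move precisely when every available move leads to a winning position for the opponent. Fill in the labels:
n=0: no move; the opponent has just taken the last token and therefore loses → W
n=1: only reaches 0(W), which is W → L
n=2: reaches L-position 1 → W
n=3: only reaches 2(W), which is W → L
n=4: reaches L-position 3 → W
n=5: only reaches 4(W), 0(W), all W → L
n=6: reaches L-position 5 → W
From 6, the L positions reachable in one move are: 5, 1. Any move reaching one of these is winning.

Remove 1, leaving 5.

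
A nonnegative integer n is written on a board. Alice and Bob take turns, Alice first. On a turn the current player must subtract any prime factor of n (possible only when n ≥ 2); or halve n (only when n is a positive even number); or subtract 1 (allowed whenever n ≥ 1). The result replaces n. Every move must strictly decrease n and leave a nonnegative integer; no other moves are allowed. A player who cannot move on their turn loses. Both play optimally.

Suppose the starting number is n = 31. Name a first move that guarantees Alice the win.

Move to 0.

Compute win/loss labels from the base case upward. A position with no move is L. Any other position is W if it can reach an L in one move, else L.
n=0: no move → L
n=1: W (go to 0, an L position)
n=2: W (go to 0, an L position)
n=3: W (go to 0, an L position)
n=4: L (options 2(W), 3(W) are all W)
n=5: W (go to 0, an L position)
n=6: W (go to 4, an L position)
n=7: W (go to 0, an L position)
n=8: W (go to 4, an L position)
n=9: L (options 6(W), 8(W) are all W)
n=10: W (go to 9, an L position)
n=11: W (go to 0, an L position)
n=12: W (go to 9, an L position)
n=13: W (go to 0, an L position)
n=14: L (options 7(W), 12(W), 13(W) are all W)
n=15: W (go to 14, an L position)
n=16: W (go to 14, an L position)
n=17: W (go to 0, an L position)
n=18: W (go to 9, an L position)
n=19: W (go to 0, an L position)
n=20: L (options 10(W), 15(W), 18(W), 19(W) are all W)
n=21: W (go to 14, an L position)
n=22: W (go to 20, an L position)
n=23: W (go to 0, an L position)
n=24: L (options 12(W), 21(W), 22(W), 23(W) are all W)
n=25: W (go to 20, an L position)
n=26: W (go to 24, an L position)
n=27: W (go to 24, an L position)
n=28: W (go to 14, an L position)
n=29: W (go to 0, an L position)
n=30: L (options 15(W), 25(W), 27(W), 28(W), 29(W) are all W)
n=31: W (go to 0, an L position)
From 31, the L positions reachable in one move are: 0, 30. Any move reaching one of these is winning.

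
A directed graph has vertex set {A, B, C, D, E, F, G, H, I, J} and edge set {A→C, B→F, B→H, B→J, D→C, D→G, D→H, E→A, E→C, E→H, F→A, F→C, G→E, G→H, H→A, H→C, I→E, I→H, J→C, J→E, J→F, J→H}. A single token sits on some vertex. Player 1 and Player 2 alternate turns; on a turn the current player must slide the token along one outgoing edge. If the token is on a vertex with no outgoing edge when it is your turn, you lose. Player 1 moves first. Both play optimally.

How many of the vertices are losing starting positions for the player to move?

Positions with no move are L. A position that does have a move is losing for the player to move precisely when every available move leads to a winning position for the opponent. Fill in the labels:
Every edge goes from a vertex to one that appears earlier in the order C, A, H, F, E, G, J, D, B, I, so processing vertices in that order labels each vertex after all of its successors.
C: no outgoing edge → L
A: W (go to C, an L position)
H: W (go to C, an L position)
F: W (go to C, an L position)
E: W (go to C, an L position)
G: L (options E(W), H(W) are all W)
J: W (go to C, an L position)
D: W (go to G, an L position)
B: L (options J(W), F(W), H(W) are all W)
I: L (options E(W), H(W) are all W)
The L vertices are B, C, G, I; that is 4 in all.

4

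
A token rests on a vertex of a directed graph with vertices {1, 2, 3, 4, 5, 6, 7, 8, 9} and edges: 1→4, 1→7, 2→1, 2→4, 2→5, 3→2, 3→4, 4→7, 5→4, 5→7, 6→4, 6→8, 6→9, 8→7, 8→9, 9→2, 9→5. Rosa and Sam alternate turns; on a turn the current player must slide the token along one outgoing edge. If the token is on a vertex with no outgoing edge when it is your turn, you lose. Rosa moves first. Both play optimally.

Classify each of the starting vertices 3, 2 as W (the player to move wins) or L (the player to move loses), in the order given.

Compute win/loss labels from the base case upward. A position with no move is L. Any other position is W if it can reach an L in one move, else L.
Every edge goes from a vertex to one that appears earlier in the order 7, 4, 1, 5, 2, 9, 3, 8, 6, so processing vertices in that order labels each vertex after all of its successors.
7: no outgoing edge → L
4: →7(L), so W
1: →7(L), so W
5: →7(L), so W
2: →5(W), 1(W), 4(W) — all W, so L
9: →2(L), so W
3: →2(L), so W
8: →7(L), so W
6: →8(W), 9(W), 4(W) — all W, so L

3: W, 2: L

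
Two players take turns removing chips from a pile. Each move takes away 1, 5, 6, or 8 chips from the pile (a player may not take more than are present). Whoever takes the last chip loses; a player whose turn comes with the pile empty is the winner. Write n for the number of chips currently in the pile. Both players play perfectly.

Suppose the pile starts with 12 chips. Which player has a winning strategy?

Build the W/L table. Terminal = W. A non-terminal position is W if it has a move to some L; otherwise it is L.
n=0: no move; the opponent has just taken the last chip and therefore loses → W
n=1: only reaches 0(W), which is W → L
n=2: reaches L-position 1 → W
n=3: only reaches 2(W), which is W → L
n=4: reaches L-position 3 → W
n=5: only reaches 4(W), 0(W), all W → L
n=6: reaches L-position 5 → W
n=7: reaches L-position 1 → W
n=8: reaches L-position 3 → W
n=9: reaches L-position 3 → W
n=10: reaches L-position 5 → W
n=11: reaches L-position 5 → W
n=12: only reaches 11(W), 7(W), 6(W), 4(W), all W → L
The starting position 12 is L: whatever the player to move does, the opponent receives a W position.

The second player wins.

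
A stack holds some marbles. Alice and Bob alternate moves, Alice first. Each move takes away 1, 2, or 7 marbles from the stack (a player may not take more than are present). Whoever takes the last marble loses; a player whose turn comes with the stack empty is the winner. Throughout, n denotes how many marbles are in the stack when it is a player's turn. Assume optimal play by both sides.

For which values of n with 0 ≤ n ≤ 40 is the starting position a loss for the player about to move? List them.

Work bottom-up. With no move the player to move wins. Otherwise the position is W if at least one move leads to an L position for the opponent, and L if every move leads to a W.
n=0: no move; the opponent has just taken the last marble and therefore loses → W
n=1: L (sole option 0(W) is W)
n=2: W (go to 1, an L position)
n=3: W (go to 1, an L position)
n=4: L (options 3(W), 2(W) are all W)
n=5: W (go to 4, an L position)
n=6: W (go to 4, an L position)
n=7: L (options 6(W), 5(W), 0(W) are all W)
n=8: W (go to 7, an L position)
n=9: W (go to 7, an L position)
n=10: L (options 9(W), 8(W), 3(W) are all W)
n=11: W (go to 10, an L position)
n=12: W (go to 10, an L position)
n=13: L (options 12(W), 11(W), 6(W) are all W)
n=14: W (go to 13, an L position)
n=15: W (go to 13, an L position)
n=16: L (options 15(W), 14(W), 9(W) are all W)
n=17: W (go to 16, an L position)
n=18: W (go to 16, an L position)
n=19: L (options 18(W), 17(W), 12(W) are all W)
n=20: W (go to 19, an L position)
n=21: W (go to 19, an L position)
n=22: L (options 21(W), 20(W), 15(W) are all W)
n=23: W (go to 22, an L position)
n=24: W (go to 22, an L position)
n=25: L (options 24(W), 23(W), 18(W) are all W)
n=26: W (go to 25, an L position)
n=27: W (go to 25, an L position)
n=28: L (options 27(W), 26(W), 21(W) are all W)
n=29: W (go to 28, an L position)
n=30: W (go to 28, an L position)
n=31: L (options 30(W), 29(W), 24(W) are all W)
n=32: W (go to 31, an L position)
n=33: W (go to 31, an L position)
n=34: L (options 33(W), 32(W), 27(W) are all W)
n=35: W (go to 34, an L position)
n=36: W (go to 34, an L position)
n=37: L (options 36(W), 35(W), 30(W) are all W)
n=38: W (go to 37, an L position)
n=39: W (go to 37, an L position)
n=40: L (options 39(W), 38(W), 33(W) are all W)
The losing starting values of n are exactly the entries labelled L in this table (14 of them).

1, 4, 7, 10, 13, 16, 19, 22, 25, 28, 31, 34, 37, 40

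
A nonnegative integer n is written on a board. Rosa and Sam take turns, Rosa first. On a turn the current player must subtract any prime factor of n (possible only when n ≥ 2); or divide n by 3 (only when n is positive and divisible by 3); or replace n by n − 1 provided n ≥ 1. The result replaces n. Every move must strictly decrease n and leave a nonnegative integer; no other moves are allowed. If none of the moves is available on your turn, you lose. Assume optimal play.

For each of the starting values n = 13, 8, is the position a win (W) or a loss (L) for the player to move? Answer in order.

13: W, 8: L

Work bottom-up. With no move the player to move loses. Otherwise the position is W if at least one move leads to an L position for the opponent, and L if every move leads to a W.
n=0: no move → L
n=1: reaches L-position 0 → W
n=2: reaches L-position 0 → W
n=3: reaches L-position 0 → W
n=4: only reaches 2(W), 3(W), all W → L
n=5: reaches L-position 0 → W
n=6: reaches L-position 4 → W
n=7: reaches L-position 0 → W
n=8: only reaches 6(W), 7(W), all W → L
n=9: reaches L-position 8 → W
n=10: reaches L-position 8 → W
n=11: reaches L-position 0 → W
n=12: reaches L-position 4 → W
n=13: reaches L-position 0 → W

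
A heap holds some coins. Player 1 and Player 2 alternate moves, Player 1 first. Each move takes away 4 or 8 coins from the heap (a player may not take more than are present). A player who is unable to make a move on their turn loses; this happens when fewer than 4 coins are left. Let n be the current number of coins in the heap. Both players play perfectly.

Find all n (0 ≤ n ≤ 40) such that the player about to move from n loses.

0, 1, 2, 3, 12, 13, 14, 15, 24, 25, 26, 27, 36, 37, 38, 39

Build the W/L table. Terminal = L. A non-terminal position is W if it has a move to some L; otherwise it is L.
n=0: no move → L
n=1: no move → L
n=2: no move → L
n=3: no move → L
n=4: reaches L-position 0 → W
n=5: reaches L-position 1 → W
n=6: reaches L-position 2 → W
n=7: reaches L-position 3 → W
n=8: reaches L-position 0 → W
n=9: reaches L-position 1 → W
n=10: reaches L-position 2 → W
n=11: reaches L-position 3 → W
n=12: only reaches 8(W), 4(W), all W → L
n=13: only reaches 9(W), 5(W), all W → L
n=14: only reaches 10(W), 6(W), all W → L
n=15: only reaches 11(W), 7(W), all W → L
n=16: reaches L-position 12 → W
n=17: reaches L-position 13 → W
n=18: reaches L-position 14 → W
n=19: reaches L-position 15 → W
n=20: reaches L-position 12 → W
n=21: reaches L-position 13 → W
n=22: reaches L-position 14 → W
n=23: reaches L-position 15 → W
n=24: only reaches 20(W), 16(W), all W → L
n=25: only reaches 21(W), 17(W), all W → L
n=26: only reaches 22(W), 18(W), all W → L
n=27: only reaches 23(W), 19(W), all W → L
n=28: reaches L-position 24 → W
n=29: reaches L-position 25 → W
n=30: reaches L-position 26 → W
n=31: reaches L-position 27 → W
n=32: reaches L-position 24 → W
n=33: reaches L-position 25 → W
n=34: reaches L-position 26 → W
n=35: reaches L-position 27 → W
n=36: only reaches 32(W), 28(W), all W → L
n=37: only reaches 33(W), 29(W), all W → L
n=38: only reaches 34(W), 30(W), all W → L
n=39: only reaches 35(W), 31(W), all W → L
n=40: reaches L-position 36 → W
Reading off the rows marked L gives the requested list; there are 16 such values of n.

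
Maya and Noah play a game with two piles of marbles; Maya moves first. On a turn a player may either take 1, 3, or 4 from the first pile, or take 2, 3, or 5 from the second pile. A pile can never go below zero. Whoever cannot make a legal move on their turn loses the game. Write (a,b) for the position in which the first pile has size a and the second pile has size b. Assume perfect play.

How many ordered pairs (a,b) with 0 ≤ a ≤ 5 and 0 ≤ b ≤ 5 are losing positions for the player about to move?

10

Work bottom-up. With no move the player to move loses. Otherwise the position is W if at least one move leads to an L position for the opponent, and L if every move leads to a W.
Every move lowers a or b (never raises either), so fill the grid row by row in increasing a, and left to right within a row: each cell's successors are then already labelled.
      b=0  b=1  b=2  b=3  b=4  b=5
a=0:    L    L    W    W    W    W
a=1:    W    W    L    L    W    W
a=2:    L    L    W    W    W    W
a=3:    W    W    L    L    W    W
a=4:    W    W    W    W    L    L
a=5:    W    W    W    W    W    W
Cells with no legal move (terminal, hence L): (0,0), (0,1).
The remaining L cells, each justified by listing all of its moves:
(1,2): only reaches (0,2)(W), (1,0)(W), all W → L
(1,3): only reaches (0,3)(W), (1,1)(W), (1,0)(W), all W → L
(2,0): only reaches (1,0)(W), which is W → L
(2,1): only reaches (1,1)(W), which is W → L
(3,2): only reaches (2,2)(W), (0,2)(W), (3,0)(W), all W → L
(3,3): only reaches (2,3)(W), (0,3)(W), (3,1)(W), (3,0)(W), all W → L
(4,4): only reaches (3,4)(W), (1,4)(W), (0,4)(W), (4,2)(W), (4,1)(W), all W → L
(4,5): only reaches (3,5)(W), (1,5)(W), (0,5)(W), (4,3)(W), (4,2)(W), (4,0)(W), all W → L
Every other cell has at least one move into one of the L cells above, so it is W.
L cells per row: a=0: 2, a=1: 2, a=2: 2, a=3: 2, a=4: 2, a=5: 0; total 10.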